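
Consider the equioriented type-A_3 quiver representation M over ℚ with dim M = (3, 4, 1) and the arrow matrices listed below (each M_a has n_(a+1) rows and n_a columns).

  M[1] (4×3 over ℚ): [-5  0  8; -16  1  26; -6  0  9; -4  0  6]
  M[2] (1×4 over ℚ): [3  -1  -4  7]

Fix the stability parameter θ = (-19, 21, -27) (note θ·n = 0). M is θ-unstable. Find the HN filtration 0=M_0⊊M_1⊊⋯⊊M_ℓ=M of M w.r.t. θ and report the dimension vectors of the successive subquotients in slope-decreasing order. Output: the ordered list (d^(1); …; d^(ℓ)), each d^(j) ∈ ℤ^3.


Barcode: M ≅ I[1,2]^2, I[1,3], I[2,2]. HN layers by μ_θ (3 steps, strictly decreasing):
  μ^(1)=21; μ^(2)=-3; μ^(3)=-19

((0, 3, 0); (0, 1, 1); (3, 0, 0))


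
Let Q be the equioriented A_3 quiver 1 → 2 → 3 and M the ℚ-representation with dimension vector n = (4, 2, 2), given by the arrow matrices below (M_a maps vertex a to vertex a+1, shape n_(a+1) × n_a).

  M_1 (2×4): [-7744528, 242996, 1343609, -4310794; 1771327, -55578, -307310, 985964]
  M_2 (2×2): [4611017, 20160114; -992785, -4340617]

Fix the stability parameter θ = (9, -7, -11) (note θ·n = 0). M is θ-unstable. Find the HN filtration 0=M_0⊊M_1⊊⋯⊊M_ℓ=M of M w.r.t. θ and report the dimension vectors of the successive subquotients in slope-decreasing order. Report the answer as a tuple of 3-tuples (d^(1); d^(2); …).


Barcode: M ≅ I[1,1]^2, I[1,3]^2. HN layers by μ_θ (2 steps, strictly decreasing):
  μ^(1)=9; μ^(2)=-3

((2, 0, 0); (2, 2, 2))


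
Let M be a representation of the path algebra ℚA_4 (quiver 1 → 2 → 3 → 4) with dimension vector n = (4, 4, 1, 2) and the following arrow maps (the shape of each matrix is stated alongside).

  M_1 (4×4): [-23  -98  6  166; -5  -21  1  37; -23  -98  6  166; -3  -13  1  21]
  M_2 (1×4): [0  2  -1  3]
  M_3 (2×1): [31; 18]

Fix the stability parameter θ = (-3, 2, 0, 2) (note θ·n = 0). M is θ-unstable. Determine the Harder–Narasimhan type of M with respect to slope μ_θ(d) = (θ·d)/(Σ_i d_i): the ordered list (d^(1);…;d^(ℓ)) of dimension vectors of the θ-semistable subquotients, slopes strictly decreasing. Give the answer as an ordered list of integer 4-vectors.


Via rank(M_{q-1}∘⋯∘M_p): M ≅ I[1,1]^2, I[1,2], I[1,4], I[2,2]^2, I[4,4].
μ_θ-semistable layers: μ^(1)=2; μ^(2)=1; μ^(3)=-3

((0, 3, 0, 2); (0, 1, 1, 0); (4, 0, 0, 0))


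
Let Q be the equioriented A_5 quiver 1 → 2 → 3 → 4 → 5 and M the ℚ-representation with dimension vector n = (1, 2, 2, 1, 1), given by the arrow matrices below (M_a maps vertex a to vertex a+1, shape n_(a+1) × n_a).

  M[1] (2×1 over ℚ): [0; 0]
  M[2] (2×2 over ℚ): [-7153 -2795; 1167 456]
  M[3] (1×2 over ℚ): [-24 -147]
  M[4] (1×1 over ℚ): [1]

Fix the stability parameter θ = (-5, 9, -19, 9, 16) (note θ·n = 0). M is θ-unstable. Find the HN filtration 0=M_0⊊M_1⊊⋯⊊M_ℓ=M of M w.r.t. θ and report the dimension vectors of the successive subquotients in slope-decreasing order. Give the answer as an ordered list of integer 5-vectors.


Barcode: M ≅ I[1,1], I[2,3], I[2,5]. HN layers by μ_θ (3 steps, strictly decreasing):
  μ^(1)=16; μ^(2)=9; μ^(3)=-5

((0, 0, 0, 0, 1); (0, 0, 0, 1, 0); (1, 2, 2, 0, 0))


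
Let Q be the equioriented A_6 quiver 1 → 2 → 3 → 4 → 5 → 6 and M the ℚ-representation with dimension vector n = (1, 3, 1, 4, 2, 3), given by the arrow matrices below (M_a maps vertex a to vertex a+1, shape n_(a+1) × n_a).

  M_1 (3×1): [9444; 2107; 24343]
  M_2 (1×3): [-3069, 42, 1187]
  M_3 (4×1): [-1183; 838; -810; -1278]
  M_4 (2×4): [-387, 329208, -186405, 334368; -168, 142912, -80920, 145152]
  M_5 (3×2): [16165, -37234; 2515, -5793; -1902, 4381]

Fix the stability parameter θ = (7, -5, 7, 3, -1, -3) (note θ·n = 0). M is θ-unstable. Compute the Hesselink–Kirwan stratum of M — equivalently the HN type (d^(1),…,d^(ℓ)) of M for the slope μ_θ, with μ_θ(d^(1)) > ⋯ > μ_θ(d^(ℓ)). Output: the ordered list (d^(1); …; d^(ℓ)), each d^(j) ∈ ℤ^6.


Interval decomposition of M: I[1,6], I[2,2]^2, I[4,4]^3, I[5,6], I[6,6].
HN type (ℓ=6): μ^(1)=3; μ^(2)=3/2; μ^(3)=1; μ^(4)=-2; μ^(5)=-3; μ^(6)=-5

((0, 0, 0, 3, 0, 0); (0, 0, 1, 1, 1, 1); (1, 1, 0, 0, 0, 0); (0, 0, 0, 0, 1, 1); (0, 0, 0, 0, 0, 1); (0, 2, 0, 0, 0, 0))


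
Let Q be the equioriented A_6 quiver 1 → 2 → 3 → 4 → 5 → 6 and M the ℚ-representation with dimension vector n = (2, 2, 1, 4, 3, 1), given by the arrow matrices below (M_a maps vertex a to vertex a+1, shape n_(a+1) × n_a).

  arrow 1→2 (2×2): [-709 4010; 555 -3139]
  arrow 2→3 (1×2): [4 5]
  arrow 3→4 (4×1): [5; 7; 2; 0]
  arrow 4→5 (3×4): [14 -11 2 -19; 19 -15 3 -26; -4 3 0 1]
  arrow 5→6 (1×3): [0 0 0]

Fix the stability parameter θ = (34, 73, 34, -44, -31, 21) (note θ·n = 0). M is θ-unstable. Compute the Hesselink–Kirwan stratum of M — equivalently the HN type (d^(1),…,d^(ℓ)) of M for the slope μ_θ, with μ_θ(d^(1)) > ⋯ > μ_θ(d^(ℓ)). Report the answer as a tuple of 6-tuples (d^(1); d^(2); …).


Interval decomposition of M: I[1,2], I[1,5], I[4,4], I[4,5]^2, I[6,6].
HN type (ℓ=6): μ^(1)=73; μ^(2)=34; μ^(3)=21; μ^(4)=66/5; μ^(5)=-31; μ^(6)=-44

((0, 1, 0, 0, 0, 0); (1, 0, 0, 0, 0, 0); (0, 0, 0, 0, 0, 1); (1, 1, 1, 1, 1, 0); (0, 0, 0, 0, 2, 0); (0, 0, 0, 3, 0, 0))


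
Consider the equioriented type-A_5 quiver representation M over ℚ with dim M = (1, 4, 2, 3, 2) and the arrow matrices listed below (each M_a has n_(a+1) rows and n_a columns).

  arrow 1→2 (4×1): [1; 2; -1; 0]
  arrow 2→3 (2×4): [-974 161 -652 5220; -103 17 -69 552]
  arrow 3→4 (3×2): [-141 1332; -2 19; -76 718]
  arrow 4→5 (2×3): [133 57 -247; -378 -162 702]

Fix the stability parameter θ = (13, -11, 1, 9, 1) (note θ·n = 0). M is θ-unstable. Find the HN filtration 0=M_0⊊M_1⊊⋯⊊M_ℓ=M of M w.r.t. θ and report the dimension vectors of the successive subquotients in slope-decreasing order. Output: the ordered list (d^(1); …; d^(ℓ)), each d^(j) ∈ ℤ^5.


Interval decomposition of M: I[1,2], I[2,2], I[2,4], I[2,5], I[4,4], I[5,5].
HN type (ℓ=4): μ^(1)=9; μ^(2)=5; μ^(3)=1; μ^(4)=-11

((0, 0, 0, 2, 0); (0, 0, 0, 1, 1); (1, 1, 2, 0, 1); (0, 3, 0, 0, 0))


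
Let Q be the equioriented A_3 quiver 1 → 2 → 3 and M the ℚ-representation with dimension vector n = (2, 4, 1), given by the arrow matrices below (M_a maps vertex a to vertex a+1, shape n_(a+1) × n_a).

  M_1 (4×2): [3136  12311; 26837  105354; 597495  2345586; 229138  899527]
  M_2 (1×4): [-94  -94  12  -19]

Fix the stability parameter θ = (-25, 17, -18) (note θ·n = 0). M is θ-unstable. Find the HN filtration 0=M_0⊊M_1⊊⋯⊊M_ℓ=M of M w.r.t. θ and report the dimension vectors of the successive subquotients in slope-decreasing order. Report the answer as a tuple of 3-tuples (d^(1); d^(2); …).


Via rank(M_{q-1}∘⋯∘M_p): M ≅ I[1,2], I[1,3], I[2,2]^2.
μ_θ-semistable layers: μ^(1)=17; μ^(2)=-1/2; μ^(3)=-25

((0, 3, 0); (0, 1, 1); (2, 0, 0))


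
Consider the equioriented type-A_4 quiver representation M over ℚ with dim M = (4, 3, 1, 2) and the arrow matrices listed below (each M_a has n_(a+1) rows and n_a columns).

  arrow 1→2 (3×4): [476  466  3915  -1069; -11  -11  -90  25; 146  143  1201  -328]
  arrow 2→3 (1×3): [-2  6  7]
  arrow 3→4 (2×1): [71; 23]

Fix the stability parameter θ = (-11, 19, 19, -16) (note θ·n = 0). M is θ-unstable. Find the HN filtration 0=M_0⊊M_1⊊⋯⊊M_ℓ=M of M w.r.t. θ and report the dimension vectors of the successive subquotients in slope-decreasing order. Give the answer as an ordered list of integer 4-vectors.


Interval decomposition of M: I[1,1], I[1,2]^2, I[1,4], I[4,4].
HN type (ℓ=4): μ^(1)=19; μ^(2)=22/3; μ^(3)=-11; μ^(4)=-16

((0, 2, 0, 0); (0, 1, 1, 1); (4, 0, 0, 0); (0, 0, 0, 1))


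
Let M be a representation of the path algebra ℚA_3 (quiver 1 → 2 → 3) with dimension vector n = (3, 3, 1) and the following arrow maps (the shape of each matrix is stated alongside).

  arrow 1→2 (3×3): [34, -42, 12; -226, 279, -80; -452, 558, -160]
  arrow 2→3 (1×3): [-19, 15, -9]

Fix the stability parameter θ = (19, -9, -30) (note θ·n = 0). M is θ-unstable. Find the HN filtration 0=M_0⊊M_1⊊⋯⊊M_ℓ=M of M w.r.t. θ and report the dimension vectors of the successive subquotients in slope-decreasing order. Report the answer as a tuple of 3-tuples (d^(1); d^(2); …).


Via rank(M_{q-1}∘⋯∘M_p): M ≅ I[1,1], I[1,2], I[1,3], I[2,2].
μ_θ-semistable layers: μ^(1)=19; μ^(2)=5; μ^(3)=-20/3; μ^(4)=-9

((1, 0, 0); (1, 1, 0); (1, 1, 1); (0, 1, 0))


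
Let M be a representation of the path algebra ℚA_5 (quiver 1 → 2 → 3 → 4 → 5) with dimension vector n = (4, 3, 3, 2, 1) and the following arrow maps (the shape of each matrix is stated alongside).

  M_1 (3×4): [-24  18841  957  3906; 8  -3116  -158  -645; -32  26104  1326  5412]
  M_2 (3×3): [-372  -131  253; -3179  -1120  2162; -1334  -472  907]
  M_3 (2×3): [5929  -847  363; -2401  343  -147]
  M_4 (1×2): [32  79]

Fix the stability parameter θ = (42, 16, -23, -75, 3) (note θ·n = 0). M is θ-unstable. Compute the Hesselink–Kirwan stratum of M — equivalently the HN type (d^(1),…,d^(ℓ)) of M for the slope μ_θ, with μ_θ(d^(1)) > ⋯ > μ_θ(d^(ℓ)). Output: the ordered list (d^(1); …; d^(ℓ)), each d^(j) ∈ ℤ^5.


Barcode: M ≅ I[1,1], I[1,3]^2, I[1,5], I[4,4]. HN layers by μ_θ (5 steps, strictly decreasing):
  μ^(1)=42; μ^(2)=35/3; μ^(3)=3; μ^(4)=-10; μ^(5)=-75

((1, 0, 0, 0, 0); (2, 2, 2, 0, 0); (0, 0, 0, 0, 1); (1, 1, 1, 1, 0); (0, 0, 0, 1, 0))


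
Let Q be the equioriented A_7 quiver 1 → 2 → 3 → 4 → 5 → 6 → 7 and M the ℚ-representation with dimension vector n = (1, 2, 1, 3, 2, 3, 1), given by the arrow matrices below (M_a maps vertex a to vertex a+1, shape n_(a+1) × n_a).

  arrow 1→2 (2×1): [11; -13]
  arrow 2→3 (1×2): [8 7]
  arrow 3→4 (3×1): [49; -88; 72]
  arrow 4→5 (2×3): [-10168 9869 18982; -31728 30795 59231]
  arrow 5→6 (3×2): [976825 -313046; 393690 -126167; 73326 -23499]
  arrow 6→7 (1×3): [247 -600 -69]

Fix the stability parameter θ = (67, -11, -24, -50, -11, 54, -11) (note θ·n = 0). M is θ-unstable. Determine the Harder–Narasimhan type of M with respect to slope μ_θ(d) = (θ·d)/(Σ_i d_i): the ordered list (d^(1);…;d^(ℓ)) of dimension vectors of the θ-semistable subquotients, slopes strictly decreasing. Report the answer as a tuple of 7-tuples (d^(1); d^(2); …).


Barcode: M ≅ I[1,4], I[2,2], I[4,6], I[4,7], I[6,6]. HN layers by μ_θ (5 steps, strictly decreasing):
  μ^(1)=54; μ^(2)=43/2; μ^(3)=-9/2; μ^(4)=-11; μ^(5)=-50

((0, 0, 0, 0, 0, 2, 0); (0, 0, 0, 0, 0, 1, 1); (1, 1, 1, 1, 0, 0, 0); (0, 1, 0, 0, 2, 0, 0); (0, 0, 0, 2, 0, 0, 0))


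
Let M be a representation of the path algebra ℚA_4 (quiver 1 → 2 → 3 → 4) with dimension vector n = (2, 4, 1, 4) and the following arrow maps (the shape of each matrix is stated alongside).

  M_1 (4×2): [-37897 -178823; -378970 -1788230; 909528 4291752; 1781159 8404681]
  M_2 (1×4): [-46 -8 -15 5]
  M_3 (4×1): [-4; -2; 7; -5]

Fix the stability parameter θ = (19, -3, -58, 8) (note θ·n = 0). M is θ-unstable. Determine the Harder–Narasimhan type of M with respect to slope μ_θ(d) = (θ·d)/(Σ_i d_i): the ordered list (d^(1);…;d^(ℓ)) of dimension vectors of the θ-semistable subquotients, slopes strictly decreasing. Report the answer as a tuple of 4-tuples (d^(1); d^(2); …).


Via rank(M_{q-1}∘⋯∘M_p): M ≅ I[1,1], I[1,4], I[2,2]^3, I[4,4]^3.
μ_θ-semistable layers: μ^(1)=19; μ^(2)=8; μ^(3)=-3; μ^(4)=-14

((1, 0, 0, 0); (0, 0, 0, 4); (0, 3, 0, 0); (1, 1, 1, 0))


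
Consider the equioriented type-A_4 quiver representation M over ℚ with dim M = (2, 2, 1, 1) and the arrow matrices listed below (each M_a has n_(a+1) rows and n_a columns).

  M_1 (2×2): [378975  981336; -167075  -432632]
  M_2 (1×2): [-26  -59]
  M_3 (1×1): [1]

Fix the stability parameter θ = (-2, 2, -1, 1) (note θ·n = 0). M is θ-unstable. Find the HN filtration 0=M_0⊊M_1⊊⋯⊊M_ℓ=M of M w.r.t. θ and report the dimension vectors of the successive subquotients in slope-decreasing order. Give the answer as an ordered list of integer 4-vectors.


Interval decomposition of M: I[1,1], I[1,4], I[2,2].
HN type (ℓ=4): μ^(1)=2; μ^(2)=1; μ^(3)=1/2; μ^(4)=-2

((0, 1, 0, 0); (0, 0, 0, 1); (0, 1, 1, 0); (2, 0, 0, 0))


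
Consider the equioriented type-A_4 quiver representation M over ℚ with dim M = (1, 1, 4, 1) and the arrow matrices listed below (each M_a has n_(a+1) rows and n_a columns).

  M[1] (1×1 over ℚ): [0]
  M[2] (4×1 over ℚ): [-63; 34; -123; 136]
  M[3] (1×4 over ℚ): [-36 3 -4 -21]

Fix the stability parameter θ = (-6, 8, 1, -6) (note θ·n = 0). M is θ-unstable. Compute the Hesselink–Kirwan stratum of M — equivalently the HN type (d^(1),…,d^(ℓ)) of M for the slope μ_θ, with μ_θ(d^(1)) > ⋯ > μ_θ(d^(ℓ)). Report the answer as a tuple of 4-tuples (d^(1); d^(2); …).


Via rank(M_{q-1}∘⋯∘M_p): M ≅ I[1,1], I[2,4], I[3,3]^3.
μ_θ-semistable layers: μ^(1)=1; μ^(2)=-6

((0, 1, 4, 1); (1, 0, 0, 0))


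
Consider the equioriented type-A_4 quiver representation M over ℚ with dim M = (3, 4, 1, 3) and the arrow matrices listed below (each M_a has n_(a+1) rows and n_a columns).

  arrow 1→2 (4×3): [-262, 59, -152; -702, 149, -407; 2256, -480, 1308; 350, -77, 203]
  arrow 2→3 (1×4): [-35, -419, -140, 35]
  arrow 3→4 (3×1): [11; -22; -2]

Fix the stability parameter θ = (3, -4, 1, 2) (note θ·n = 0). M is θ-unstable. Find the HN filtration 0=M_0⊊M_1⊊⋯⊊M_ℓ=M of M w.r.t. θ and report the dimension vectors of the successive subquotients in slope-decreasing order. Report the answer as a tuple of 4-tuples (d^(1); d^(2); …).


Barcode: M ≅ I[1,1], I[1,2], I[1,4], I[2,2]^2, I[4,4]^2. HN layers by μ_θ (5 steps, strictly decreasing):
  μ^(1)=3; μ^(2)=2; μ^(3)=1; μ^(4)=-1/2; μ^(5)=-4

((1, 0, 0, 0); (0, 0, 0, 3); (0, 0, 1, 0); (2, 2, 0, 0); (0, 2, 0, 0))


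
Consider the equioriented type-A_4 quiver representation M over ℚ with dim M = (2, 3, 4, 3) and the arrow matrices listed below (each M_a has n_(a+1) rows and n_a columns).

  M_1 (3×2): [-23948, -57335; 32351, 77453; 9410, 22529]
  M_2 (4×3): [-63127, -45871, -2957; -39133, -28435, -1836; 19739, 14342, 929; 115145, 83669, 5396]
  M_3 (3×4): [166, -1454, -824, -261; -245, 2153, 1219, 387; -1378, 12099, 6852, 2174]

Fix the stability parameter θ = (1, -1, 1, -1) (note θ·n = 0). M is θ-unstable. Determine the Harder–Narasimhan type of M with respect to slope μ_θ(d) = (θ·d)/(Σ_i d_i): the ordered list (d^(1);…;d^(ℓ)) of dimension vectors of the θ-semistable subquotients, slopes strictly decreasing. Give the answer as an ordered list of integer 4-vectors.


Barcode: M ≅ I[1,4]^2, I[2,3], I[3,4]. HN layers by μ_θ (3 steps, strictly decreasing):
  μ^(1)=1; μ^(2)=0; μ^(3)=-1

((0, 0, 1, 0); (2, 2, 3, 3); (0, 1, 0, 0))


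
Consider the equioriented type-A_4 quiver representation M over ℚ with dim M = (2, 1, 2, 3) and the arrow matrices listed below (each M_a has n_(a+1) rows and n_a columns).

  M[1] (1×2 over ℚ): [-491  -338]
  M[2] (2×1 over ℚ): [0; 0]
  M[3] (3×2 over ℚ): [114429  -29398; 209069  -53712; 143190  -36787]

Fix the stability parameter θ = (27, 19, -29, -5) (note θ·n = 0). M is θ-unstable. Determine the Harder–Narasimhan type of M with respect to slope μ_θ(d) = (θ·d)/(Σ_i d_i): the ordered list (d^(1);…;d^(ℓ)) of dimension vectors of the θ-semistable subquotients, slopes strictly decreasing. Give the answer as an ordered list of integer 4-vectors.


Via rank(M_{q-1}∘⋯∘M_p): M ≅ I[1,1], I[1,2], I[3,4]^2, I[4,4].
μ_θ-semistable layers: μ^(1)=27; μ^(2)=23; μ^(3)=-5; μ^(4)=-29

((1, 0, 0, 0); (1, 1, 0, 0); (0, 0, 0, 3); (0, 0, 2, 0))


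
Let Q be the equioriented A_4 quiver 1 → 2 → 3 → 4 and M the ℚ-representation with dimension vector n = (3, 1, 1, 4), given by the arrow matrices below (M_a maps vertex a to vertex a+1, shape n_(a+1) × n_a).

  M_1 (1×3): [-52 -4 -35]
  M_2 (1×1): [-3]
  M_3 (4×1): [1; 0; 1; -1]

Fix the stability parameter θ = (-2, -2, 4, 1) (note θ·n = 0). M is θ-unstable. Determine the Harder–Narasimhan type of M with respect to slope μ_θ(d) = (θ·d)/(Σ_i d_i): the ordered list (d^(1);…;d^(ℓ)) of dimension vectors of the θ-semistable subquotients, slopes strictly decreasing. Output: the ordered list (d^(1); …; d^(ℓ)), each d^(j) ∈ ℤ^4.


Via rank(M_{q-1}∘⋯∘M_p): M ≅ I[1,1]^2, I[1,4], I[4,4]^3.
μ_θ-semistable layers: μ^(1)=5/2; μ^(2)=1; μ^(3)=-2

((0, 0, 1, 1); (0, 0, 0, 3); (3, 1, 0, 0))


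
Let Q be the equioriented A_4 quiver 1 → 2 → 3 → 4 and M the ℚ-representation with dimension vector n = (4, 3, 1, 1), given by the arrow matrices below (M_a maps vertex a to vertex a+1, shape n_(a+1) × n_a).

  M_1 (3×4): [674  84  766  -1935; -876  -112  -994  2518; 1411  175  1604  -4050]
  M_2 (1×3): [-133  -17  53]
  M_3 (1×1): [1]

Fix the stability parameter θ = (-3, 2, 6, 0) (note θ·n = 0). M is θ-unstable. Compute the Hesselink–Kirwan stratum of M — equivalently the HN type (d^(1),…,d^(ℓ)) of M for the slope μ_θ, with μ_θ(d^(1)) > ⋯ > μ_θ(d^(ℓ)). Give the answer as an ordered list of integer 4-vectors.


Via rank(M_{q-1}∘⋯∘M_p): M ≅ I[1,1], I[1,2]^2, I[1,4].
μ_θ-semistable layers: μ^(1)=3; μ^(2)=2; μ^(3)=-3

((0, 0, 1, 1); (0, 3, 0, 0); (4, 0, 0, 0))


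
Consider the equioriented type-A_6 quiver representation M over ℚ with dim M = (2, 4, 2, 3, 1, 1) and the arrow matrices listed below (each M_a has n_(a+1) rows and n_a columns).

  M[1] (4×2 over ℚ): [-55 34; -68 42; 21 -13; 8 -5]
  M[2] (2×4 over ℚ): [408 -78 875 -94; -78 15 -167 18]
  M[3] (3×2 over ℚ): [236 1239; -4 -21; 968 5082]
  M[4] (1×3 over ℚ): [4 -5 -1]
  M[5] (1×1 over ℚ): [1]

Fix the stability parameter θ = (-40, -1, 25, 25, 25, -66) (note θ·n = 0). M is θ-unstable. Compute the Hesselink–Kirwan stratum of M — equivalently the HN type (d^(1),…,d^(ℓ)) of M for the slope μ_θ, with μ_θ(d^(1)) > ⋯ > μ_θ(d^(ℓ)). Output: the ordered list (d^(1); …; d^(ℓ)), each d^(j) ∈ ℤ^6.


Interval decomposition of M: I[1,3], I[1,6], I[2,2]^2, I[4,4]^2.
HN type (ℓ=4): μ^(1)=25; μ^(2)=9/4; μ^(3)=-1; μ^(4)=-40

((0, 0, 1, 2, 0, 0); (0, 0, 1, 1, 1, 1); (0, 4, 0, 0, 0, 0); (2, 0, 0, 0, 0, 0))


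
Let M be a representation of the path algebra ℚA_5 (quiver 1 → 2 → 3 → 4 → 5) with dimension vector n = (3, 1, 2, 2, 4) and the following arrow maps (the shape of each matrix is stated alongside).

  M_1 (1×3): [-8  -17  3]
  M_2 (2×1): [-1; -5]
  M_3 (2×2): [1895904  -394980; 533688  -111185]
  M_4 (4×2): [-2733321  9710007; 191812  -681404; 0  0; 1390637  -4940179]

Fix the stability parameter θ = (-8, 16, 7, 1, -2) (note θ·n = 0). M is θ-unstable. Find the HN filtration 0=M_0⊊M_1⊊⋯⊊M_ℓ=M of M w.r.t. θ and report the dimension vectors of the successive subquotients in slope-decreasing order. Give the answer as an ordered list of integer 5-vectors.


Interval decomposition of M: I[1,1]^2, I[1,5], I[3,3], I[4,4], I[5,5]^3.
HN type (ℓ=5): μ^(1)=7; μ^(2)=11/2; μ^(3)=1; μ^(4)=-2; μ^(5)=-8

((0, 0, 1, 0, 0); (0, 1, 1, 1, 1); (0, 0, 0, 1, 0); (0, 0, 0, 0, 3); (3, 0, 0, 0, 0))


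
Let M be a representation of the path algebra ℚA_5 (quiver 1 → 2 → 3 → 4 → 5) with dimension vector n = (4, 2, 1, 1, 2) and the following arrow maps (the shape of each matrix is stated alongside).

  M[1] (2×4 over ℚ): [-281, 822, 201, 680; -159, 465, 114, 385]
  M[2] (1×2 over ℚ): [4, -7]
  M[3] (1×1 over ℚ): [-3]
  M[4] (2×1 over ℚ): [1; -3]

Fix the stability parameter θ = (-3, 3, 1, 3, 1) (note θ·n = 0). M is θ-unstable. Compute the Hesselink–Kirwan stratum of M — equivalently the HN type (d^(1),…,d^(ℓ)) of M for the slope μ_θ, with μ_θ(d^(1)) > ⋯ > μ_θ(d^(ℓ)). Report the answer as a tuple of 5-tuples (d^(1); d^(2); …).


Interval decomposition of M: I[1,1]^2, I[1,2], I[1,5], I[5,5].
HN type (ℓ=4): μ^(1)=3; μ^(2)=2; μ^(3)=1; μ^(4)=-3

((0, 1, 0, 0, 0); (0, 1, 1, 1, 1); (0, 0, 0, 0, 1); (4, 0, 0, 0, 0))


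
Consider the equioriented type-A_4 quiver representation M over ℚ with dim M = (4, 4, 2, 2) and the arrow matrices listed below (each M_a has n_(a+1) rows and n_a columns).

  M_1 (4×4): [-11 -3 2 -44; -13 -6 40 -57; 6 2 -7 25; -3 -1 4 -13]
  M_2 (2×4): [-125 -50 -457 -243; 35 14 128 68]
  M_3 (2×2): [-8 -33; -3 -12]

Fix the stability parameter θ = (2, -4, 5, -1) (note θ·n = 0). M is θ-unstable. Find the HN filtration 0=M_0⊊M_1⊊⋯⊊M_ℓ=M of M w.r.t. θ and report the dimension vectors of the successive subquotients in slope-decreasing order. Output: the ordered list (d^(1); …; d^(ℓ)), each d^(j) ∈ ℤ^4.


Interval decomposition of M: I[1,2]^2, I[1,4]^2.
HN type (ℓ=2): μ^(1)=2; μ^(2)=-1

((0, 0, 2, 2); (4, 4, 0, 0))


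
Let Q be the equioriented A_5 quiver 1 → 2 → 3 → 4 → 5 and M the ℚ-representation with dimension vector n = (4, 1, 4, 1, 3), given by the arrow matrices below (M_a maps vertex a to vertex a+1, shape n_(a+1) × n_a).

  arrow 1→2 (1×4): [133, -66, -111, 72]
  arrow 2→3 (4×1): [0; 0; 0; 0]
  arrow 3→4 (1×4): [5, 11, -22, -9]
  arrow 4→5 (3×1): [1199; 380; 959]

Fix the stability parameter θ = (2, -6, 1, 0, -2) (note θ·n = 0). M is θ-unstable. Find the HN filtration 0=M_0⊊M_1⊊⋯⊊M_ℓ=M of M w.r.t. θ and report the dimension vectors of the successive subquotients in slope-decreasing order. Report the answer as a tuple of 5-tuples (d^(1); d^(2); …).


Via rank(M_{q-1}∘⋯∘M_p): M ≅ I[1,1]^3, I[1,2], I[3,3]^3, I[3,5], I[5,5]^2.
μ_θ-semistable layers: μ^(1)=2; μ^(2)=1; μ^(3)=-1/3; μ^(4)=-2

((3, 0, 0, 0, 0); (0, 0, 3, 0, 0); (0, 0, 1, 1, 1); (1, 1, 0, 0, 2))


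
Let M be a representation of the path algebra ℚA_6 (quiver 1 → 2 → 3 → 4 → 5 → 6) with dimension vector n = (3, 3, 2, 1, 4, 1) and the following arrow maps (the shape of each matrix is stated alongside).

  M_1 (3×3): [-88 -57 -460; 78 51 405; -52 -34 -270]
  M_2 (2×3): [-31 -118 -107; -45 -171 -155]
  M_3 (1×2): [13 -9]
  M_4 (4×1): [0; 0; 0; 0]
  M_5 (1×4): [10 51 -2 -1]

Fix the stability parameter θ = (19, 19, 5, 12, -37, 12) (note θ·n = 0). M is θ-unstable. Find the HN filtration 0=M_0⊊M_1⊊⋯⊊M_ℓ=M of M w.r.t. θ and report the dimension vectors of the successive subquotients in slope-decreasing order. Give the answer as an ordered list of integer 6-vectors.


Barcode: M ≅ I[1,1], I[1,3], I[1,4], I[2,2], I[5,5]^3, I[5,6]. HN layers by μ_θ (5 steps, strictly decreasing):
  μ^(1)=19; μ^(2)=43/3; μ^(3)=55/4; μ^(4)=12; μ^(5)=-37

((1, 1, 0, 0, 0, 0); (1, 1, 1, 0, 0, 0); (1, 1, 1, 1, 0, 0); (0, 0, 0, 0, 0, 1); (0, 0, 0, 0, 4, 0))


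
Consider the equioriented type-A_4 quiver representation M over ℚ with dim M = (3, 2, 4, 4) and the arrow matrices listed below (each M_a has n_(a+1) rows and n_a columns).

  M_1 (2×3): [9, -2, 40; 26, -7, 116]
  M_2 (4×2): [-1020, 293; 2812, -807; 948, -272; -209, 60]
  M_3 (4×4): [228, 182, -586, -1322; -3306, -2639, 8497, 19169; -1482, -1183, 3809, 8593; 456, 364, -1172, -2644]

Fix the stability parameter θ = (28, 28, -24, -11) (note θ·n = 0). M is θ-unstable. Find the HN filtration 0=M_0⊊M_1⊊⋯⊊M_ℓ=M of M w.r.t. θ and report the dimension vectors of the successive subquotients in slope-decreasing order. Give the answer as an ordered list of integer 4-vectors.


Barcode: M ≅ I[1,1], I[1,3], I[1,4], I[3,3]^2, I[4,4]^3. HN layers by μ_θ (5 steps, strictly decreasing):
  μ^(1)=28; μ^(2)=32/3; μ^(3)=21/4; μ^(4)=-11; μ^(5)=-24

((1, 0, 0, 0); (1, 1, 1, 0); (1, 1, 1, 1); (0, 0, 0, 3); (0, 0, 2, 0))


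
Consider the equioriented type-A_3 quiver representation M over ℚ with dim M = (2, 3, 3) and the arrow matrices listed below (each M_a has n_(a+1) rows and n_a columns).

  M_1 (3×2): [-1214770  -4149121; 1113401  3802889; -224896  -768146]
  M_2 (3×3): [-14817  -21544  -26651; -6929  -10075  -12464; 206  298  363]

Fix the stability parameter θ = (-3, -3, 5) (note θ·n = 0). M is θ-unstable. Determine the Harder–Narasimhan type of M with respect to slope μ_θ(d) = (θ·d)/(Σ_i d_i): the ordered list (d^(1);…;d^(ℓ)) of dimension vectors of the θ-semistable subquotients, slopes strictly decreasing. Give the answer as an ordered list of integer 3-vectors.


Barcode: M ≅ I[1,3]^2, I[2,3]. HN layers by μ_θ (2 steps, strictly decreasing):
  μ^(1)=5; μ^(2)=-3

((0, 0, 3); (2, 3, 0))


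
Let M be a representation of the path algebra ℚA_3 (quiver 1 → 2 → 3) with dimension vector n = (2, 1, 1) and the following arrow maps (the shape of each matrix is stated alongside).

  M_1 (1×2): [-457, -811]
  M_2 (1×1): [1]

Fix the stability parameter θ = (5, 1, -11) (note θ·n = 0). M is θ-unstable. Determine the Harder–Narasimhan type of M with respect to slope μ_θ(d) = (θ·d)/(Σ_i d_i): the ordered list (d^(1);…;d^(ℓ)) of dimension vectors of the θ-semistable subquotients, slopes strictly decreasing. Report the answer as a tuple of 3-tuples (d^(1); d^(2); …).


Via rank(M_{q-1}∘⋯∘M_p): M ≅ I[1,1], I[1,3].
μ_θ-semistable layers: μ^(1)=5; μ^(2)=-5/3

((1, 0, 0); (1, 1, 1))


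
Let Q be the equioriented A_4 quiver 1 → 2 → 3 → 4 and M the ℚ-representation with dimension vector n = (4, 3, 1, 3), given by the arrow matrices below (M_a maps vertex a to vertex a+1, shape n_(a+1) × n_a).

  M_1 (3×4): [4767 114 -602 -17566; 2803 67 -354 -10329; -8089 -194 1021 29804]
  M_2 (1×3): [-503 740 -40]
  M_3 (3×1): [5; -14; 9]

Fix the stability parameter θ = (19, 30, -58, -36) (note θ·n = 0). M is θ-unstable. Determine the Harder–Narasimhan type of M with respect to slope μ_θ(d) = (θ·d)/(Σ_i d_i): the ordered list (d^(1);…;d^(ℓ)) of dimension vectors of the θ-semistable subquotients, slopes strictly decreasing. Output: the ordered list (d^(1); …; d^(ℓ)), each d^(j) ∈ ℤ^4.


Barcode: M ≅ I[1,1], I[1,2]^2, I[1,4], I[4,4]^2. HN layers by μ_θ (4 steps, strictly decreasing):
  μ^(1)=30; μ^(2)=19; μ^(3)=-45/4; μ^(4)=-36

((0, 2, 0, 0); (3, 0, 0, 0); (1, 1, 1, 1); (0, 0, 0, 2))


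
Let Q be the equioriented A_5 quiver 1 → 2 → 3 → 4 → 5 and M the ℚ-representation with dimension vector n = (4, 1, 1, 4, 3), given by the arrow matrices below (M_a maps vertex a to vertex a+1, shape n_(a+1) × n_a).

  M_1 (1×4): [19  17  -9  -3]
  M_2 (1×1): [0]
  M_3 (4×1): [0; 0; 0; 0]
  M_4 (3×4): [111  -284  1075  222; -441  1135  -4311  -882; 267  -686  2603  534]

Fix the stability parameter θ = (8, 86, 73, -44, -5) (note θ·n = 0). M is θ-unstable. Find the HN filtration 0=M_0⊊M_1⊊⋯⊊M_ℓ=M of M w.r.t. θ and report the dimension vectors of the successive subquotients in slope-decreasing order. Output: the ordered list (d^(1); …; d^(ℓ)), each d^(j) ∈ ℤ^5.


Interval decomposition of M: I[1,1]^3, I[1,2], I[3,3], I[4,4]^2, I[4,5]^2, I[5,5].
HN type (ℓ=5): μ^(1)=86; μ^(2)=73; μ^(3)=8; μ^(4)=-5; μ^(5)=-44

((0, 1, 0, 0, 0); (0, 0, 1, 0, 0); (4, 0, 0, 0, 0); (0, 0, 0, 0, 3); (0, 0, 0, 4, 0))


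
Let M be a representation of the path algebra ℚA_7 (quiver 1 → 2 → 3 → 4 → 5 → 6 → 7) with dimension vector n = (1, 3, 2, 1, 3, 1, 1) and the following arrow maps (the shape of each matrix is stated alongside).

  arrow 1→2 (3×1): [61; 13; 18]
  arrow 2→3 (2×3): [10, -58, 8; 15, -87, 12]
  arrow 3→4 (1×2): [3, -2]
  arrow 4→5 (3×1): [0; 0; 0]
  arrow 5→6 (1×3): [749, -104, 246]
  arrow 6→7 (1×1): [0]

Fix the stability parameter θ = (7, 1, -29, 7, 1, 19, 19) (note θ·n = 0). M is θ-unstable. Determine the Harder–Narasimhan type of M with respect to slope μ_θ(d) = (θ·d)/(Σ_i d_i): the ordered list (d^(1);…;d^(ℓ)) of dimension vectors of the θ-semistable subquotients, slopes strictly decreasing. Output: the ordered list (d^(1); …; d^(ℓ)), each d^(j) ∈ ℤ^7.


Interval decomposition of M: I[1,2], I[2,2], I[2,3], I[3,4], I[5,5]^2, I[5,6], I[7,7].
HN type (ℓ=6): μ^(1)=19; μ^(2)=7; μ^(3)=4; μ^(4)=1; μ^(5)=-14; μ^(6)=-29

((0, 0, 0, 0, 0, 1, 1); (0, 0, 0, 1, 0, 0, 0); (1, 1, 0, 0, 0, 0, 0); (0, 1, 0, 0, 3, 0, 0); (0, 1, 1, 0, 0, 0, 0); (0, 0, 1, 0, 0, 0, 0))


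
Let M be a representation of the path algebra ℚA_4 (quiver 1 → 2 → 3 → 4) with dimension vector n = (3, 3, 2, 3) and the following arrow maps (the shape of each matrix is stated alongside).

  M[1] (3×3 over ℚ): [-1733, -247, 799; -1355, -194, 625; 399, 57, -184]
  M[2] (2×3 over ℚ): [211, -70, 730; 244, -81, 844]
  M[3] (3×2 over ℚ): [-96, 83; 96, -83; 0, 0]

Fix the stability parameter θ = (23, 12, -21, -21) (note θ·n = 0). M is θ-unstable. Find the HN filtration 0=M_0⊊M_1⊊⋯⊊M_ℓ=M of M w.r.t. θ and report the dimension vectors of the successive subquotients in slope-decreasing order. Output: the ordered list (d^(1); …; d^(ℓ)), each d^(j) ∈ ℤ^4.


Via rank(M_{q-1}∘⋯∘M_p): M ≅ I[1,2], I[1,3], I[1,4], I[4,4]^2.
μ_θ-semistable layers: μ^(1)=35/2; μ^(2)=14/3; μ^(3)=-7/4; μ^(4)=-21

((1, 1, 0, 0); (1, 1, 1, 0); (1, 1, 1, 1); (0, 0, 0, 2))


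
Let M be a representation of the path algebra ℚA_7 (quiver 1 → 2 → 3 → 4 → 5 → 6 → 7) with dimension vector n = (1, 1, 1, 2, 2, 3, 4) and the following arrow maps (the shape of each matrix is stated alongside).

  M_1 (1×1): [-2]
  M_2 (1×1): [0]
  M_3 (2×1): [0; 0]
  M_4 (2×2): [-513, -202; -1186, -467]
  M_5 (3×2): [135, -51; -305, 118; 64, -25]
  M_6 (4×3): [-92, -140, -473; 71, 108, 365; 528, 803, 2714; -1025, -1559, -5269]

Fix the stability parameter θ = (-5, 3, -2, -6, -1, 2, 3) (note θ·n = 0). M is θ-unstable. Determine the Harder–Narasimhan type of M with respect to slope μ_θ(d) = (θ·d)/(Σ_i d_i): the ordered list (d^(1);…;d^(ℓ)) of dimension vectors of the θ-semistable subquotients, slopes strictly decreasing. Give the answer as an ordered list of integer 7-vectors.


Via rank(M_{q-1}∘⋯∘M_p): M ≅ I[1,2], I[3,3], I[4,7]^2, I[6,7], I[7,7].
μ_θ-semistable layers: μ^(1)=3; μ^(2)=2; μ^(3)=-1; μ^(4)=-2; μ^(5)=-5; μ^(6)=-6

((0, 1, 0, 0, 0, 0, 4); (0, 0, 0, 0, 0, 3, 0); (0, 0, 0, 0, 2, 0, 0); (0, 0, 1, 0, 0, 0, 0); (1, 0, 0, 0, 0, 0, 0); (0, 0, 0, 2, 0, 0, 0))


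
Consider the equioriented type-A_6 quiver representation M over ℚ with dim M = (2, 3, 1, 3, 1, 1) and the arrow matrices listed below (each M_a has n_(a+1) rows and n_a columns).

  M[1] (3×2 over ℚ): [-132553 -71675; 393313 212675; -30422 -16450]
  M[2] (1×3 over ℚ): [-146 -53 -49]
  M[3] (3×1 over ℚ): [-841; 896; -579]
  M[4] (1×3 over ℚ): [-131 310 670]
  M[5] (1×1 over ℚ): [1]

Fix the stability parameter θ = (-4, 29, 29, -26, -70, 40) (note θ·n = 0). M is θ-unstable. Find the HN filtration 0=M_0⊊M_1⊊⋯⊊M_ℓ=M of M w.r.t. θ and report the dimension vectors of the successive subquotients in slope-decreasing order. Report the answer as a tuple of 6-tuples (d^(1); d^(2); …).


Interval decomposition of M: I[1,1], I[1,6], I[2,2]^2, I[4,4]^2.
HN type (ℓ=5): μ^(1)=40; μ^(2)=29; μ^(3)=-4; μ^(4)=-42/5; μ^(5)=-26

((0, 0, 0, 0, 0, 1); (0, 2, 0, 0, 0, 0); (1, 0, 0, 0, 0, 0); (1, 1, 1, 1, 1, 0); (0, 0, 0, 2, 0, 0))


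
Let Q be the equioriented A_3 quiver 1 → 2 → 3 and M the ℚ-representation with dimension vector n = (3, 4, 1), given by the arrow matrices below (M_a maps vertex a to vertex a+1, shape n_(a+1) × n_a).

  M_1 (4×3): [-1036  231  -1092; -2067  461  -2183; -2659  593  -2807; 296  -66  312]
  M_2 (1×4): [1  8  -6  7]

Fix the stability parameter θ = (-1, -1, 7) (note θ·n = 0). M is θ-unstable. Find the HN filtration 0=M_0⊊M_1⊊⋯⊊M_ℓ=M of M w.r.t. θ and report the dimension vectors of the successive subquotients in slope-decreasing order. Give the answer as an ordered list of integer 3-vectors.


Interval decomposition of M: I[1,1], I[1,2], I[1,3], I[2,2]^2.
HN type (ℓ=2): μ^(1)=7; μ^(2)=-1

((0, 0, 1); (3, 4, 0))


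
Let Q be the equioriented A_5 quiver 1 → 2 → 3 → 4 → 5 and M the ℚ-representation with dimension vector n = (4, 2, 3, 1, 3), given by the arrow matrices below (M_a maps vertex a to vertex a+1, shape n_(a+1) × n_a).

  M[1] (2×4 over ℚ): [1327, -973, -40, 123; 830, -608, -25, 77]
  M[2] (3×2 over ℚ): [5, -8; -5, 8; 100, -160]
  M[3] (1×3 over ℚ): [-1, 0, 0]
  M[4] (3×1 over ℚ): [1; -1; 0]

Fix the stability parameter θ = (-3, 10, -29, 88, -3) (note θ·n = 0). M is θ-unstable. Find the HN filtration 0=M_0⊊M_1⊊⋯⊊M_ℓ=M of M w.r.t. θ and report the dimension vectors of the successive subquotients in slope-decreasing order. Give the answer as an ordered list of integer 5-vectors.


Barcode: M ≅ I[1,1]^2, I[1,2], I[1,5], I[3,3]^2, I[5,5]^2. HN layers by μ_θ (5 steps, strictly decreasing):
  μ^(1)=85/2; μ^(2)=10; μ^(3)=-3; μ^(4)=-22/3; μ^(5)=-29

((0, 0, 0, 1, 1); (0, 1, 0, 0, 0); (3, 0, 0, 0, 2); (1, 1, 1, 0, 0); (0, 0, 2, 0, 0))


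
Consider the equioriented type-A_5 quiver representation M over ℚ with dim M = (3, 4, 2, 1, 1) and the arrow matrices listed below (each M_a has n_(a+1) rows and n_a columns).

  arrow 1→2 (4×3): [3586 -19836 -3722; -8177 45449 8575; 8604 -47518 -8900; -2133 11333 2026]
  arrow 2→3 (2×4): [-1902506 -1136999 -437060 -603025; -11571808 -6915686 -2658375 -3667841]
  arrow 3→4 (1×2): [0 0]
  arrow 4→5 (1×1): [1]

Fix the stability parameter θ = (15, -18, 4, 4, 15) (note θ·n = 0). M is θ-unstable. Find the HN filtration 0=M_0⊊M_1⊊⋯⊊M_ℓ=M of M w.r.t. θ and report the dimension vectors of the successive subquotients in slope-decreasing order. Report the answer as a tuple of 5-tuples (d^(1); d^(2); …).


Via rank(M_{q-1}∘⋯∘M_p): M ≅ I[1,2], I[1,3]^2, I[2,2], I[4,5].
μ_θ-semistable layers: μ^(1)=15; μ^(2)=4; μ^(3)=-3/2; μ^(4)=-18

((0, 0, 0, 0, 1); (0, 0, 2, 1, 0); (3, 3, 0, 0, 0); (0, 1, 0, 0, 0))


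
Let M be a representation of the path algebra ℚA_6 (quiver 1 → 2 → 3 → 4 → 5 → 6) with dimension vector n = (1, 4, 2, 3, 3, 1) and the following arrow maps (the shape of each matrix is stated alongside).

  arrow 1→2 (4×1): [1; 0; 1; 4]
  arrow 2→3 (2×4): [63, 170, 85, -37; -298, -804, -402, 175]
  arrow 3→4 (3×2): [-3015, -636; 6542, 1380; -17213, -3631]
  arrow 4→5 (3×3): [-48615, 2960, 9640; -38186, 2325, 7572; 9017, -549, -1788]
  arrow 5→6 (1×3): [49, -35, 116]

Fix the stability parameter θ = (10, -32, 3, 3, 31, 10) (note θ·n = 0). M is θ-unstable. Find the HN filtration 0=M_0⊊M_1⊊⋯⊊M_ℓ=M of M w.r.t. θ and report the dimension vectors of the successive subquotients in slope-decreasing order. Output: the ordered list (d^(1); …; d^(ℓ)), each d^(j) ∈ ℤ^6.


Interval decomposition of M: I[1,2], I[2,2], I[2,4], I[2,6], I[4,5], I[5,5].
HN type (ℓ=5): μ^(1)=31; μ^(2)=41/2; μ^(3)=3; μ^(4)=-11; μ^(5)=-32

((0, 0, 0, 0, 2, 0); (0, 0, 0, 0, 1, 1); (0, 0, 2, 3, 0, 0); (1, 1, 0, 0, 0, 0); (0, 3, 0, 0, 0, 0))


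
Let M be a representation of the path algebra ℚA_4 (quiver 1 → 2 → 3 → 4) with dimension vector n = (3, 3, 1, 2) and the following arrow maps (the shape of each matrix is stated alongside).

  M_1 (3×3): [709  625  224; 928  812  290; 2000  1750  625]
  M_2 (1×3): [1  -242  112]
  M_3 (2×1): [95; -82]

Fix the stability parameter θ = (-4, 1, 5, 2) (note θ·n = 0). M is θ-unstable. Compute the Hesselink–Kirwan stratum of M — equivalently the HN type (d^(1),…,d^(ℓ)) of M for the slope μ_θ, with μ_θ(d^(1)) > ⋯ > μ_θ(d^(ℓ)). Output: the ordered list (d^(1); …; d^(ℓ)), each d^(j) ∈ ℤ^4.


Via rank(M_{q-1}∘⋯∘M_p): M ≅ I[1,1], I[1,2], I[1,4], I[2,2], I[4,4].
μ_θ-semistable layers: μ^(1)=7/2; μ^(2)=2; μ^(3)=1; μ^(4)=-4

((0, 0, 1, 1); (0, 0, 0, 1); (0, 3, 0, 0); (3, 0, 0, 0))


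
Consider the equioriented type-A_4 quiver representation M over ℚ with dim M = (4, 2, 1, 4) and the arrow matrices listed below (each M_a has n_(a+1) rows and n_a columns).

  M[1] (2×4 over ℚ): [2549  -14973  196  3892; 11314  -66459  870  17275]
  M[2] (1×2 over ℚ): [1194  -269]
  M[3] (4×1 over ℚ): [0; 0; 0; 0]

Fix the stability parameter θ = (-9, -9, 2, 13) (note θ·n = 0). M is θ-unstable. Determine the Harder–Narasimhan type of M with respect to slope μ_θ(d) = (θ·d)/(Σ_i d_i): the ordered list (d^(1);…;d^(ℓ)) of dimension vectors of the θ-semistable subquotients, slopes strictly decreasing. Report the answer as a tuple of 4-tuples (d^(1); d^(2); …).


Barcode: M ≅ I[1,1]^2, I[1,2], I[1,3], I[4,4]^4. HN layers by μ_θ (3 steps, strictly decreasing):
  μ^(1)=13; μ^(2)=2; μ^(3)=-9

((0, 0, 0, 4); (0, 0, 1, 0); (4, 2, 0, 0))


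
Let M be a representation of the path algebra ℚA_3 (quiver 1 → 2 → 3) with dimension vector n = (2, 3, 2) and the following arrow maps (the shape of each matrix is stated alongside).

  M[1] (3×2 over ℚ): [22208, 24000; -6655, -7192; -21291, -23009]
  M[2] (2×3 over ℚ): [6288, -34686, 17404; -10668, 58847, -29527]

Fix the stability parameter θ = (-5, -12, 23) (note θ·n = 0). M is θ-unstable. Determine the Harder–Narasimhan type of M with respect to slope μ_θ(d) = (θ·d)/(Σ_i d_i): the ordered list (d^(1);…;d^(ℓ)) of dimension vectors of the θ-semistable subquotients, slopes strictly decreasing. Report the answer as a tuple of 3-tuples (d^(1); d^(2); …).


Interval decomposition of M: I[1,3]^2, I[2,2].
HN type (ℓ=3): μ^(1)=23; μ^(2)=-17/2; μ^(3)=-12

((0, 0, 2); (2, 2, 0); (0, 1, 0))


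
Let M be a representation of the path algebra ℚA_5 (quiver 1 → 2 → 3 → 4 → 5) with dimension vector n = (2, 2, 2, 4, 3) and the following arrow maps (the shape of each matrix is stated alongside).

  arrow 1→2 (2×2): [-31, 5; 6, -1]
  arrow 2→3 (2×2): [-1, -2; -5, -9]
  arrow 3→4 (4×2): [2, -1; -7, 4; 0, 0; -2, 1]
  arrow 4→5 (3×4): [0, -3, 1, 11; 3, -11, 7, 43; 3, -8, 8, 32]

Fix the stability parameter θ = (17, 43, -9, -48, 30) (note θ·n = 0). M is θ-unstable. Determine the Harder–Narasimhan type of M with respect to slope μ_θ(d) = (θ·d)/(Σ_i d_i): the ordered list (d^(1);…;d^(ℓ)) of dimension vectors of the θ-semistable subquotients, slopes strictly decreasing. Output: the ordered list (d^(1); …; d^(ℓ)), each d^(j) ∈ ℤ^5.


Via rank(M_{q-1}∘⋯∘M_p): M ≅ I[1,5]^2, I[4,4], I[4,5].
μ_θ-semistable layers: μ^(1)=30; μ^(2)=3/4; μ^(3)=-48

((0, 0, 0, 0, 3); (2, 2, 2, 2, 0); (0, 0, 0, 2, 0))


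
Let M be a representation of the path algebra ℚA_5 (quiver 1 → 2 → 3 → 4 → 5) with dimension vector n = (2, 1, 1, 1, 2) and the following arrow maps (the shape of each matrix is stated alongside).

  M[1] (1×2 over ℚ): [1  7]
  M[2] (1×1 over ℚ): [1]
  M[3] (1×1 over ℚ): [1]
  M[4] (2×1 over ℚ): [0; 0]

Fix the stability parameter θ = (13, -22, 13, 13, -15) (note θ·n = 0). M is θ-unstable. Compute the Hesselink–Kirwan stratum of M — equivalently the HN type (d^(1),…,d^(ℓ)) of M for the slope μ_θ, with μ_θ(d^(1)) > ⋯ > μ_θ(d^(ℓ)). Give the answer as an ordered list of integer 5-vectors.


Via rank(M_{q-1}∘⋯∘M_p): M ≅ I[1,1], I[1,4], I[5,5]^2.
μ_θ-semistable layers: μ^(1)=13; μ^(2)=-9/2; μ^(3)=-15

((1, 0, 1, 1, 0); (1, 1, 0, 0, 0); (0, 0, 0, 0, 2))


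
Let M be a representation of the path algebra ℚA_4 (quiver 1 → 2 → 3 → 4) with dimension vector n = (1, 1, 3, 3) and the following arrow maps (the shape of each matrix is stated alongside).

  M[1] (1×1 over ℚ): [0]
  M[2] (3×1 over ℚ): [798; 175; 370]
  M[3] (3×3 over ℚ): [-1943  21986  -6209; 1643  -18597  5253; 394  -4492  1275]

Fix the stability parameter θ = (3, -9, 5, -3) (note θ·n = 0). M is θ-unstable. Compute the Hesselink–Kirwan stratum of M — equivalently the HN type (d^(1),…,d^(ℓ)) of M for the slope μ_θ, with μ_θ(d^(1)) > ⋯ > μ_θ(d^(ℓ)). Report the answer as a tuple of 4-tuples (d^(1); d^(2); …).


Via rank(M_{q-1}∘⋯∘M_p): M ≅ I[1,1], I[2,4], I[3,4]^2.
μ_θ-semistable layers: μ^(1)=3; μ^(2)=1; μ^(3)=-9

((1, 0, 0, 0); (0, 0, 3, 3); (0, 1, 0, 0))
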